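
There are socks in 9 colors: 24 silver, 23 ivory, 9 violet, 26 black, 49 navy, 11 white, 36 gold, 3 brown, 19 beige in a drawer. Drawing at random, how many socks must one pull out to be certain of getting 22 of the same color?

148

In the worst case we take at most 21 of each color, but all 9 violet, all 11 white, all 3 brown, and all 19 beige (fewer than 21), giving 21 + 21 + 9 + 21 + 21 + 11 + 21 + 3 + 19 = 147.
One more sock then forces some color to 22, so 147 + 1 = 148.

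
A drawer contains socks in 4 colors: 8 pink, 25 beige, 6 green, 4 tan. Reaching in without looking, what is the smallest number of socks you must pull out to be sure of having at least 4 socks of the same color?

13

Treat the 4 colors as pigeonholes.
The worst case takes 3 socks of each color without reaching 4 of any: 4 × 3 = 12.
The next sock must bring some color to 4, so 12 + 1 = 13.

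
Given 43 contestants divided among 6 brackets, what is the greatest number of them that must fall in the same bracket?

The 43 contestants fall into 6 brackets.
If each of the 6 brackets held at most 7, the total would be at most 6 × 7 = 42 < 43, a contradiction.
So at least one holds ⌈43/6⌉ = 8.

8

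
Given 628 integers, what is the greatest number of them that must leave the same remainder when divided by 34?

If each of the 34 residue classes modulo 34 held at most 18, the total would be at most 34 × 18 = 612 < 628, a contradiction.
So at least one holds ⌈628/34⌉ = 19.

19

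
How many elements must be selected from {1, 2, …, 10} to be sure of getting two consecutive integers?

6

Partition {1, …, 10} into 5 pairs: {1,2}, {3,4}, …, {9,10}.
Choosing 5 integers — say the 5 even numbers 2, 4, …, 10 — takes one from each pair and avoids the property.
Choosing 6 forces two into the same pair by pigeonhole, and those are consecutive. So 6.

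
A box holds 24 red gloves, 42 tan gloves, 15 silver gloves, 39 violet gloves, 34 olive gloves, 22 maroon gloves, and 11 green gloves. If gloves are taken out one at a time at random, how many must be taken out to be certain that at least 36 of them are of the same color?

177

Treat the 7 colors as pigeonholes.
In the worst case we take at most 35 of each color, but all 24 red, all 15 silver, all 34 olive, all 22 maroon, and all 11 green (fewer than 35), giving 24 + 35 + 15 + 35 + 34 + 22 + 11 = 176.
One more glove then forces some color to 36, so 176 + 1 = 177.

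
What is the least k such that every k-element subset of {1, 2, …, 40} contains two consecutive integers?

Partition {1, …, 40} into 20 pairs: {1,2}, {3,4}, …, {39,40}.
Choosing 20 integers — say the 20 even numbers 2, 4, …, 40 — takes one from each pair and avoids the property.
Choosing 21 forces two into the same pair by pigeonhole, and those are consecutive. So 21.

21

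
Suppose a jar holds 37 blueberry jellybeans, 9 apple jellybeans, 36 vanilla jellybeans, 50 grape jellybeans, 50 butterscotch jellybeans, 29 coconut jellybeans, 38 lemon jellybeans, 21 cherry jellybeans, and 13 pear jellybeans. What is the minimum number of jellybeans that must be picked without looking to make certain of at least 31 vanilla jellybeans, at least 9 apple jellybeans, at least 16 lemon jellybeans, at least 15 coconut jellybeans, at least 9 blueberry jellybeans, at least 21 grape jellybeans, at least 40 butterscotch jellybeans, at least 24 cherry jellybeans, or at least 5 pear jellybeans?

The worst case stops just short of every target: 8 blueberry, 8 apple, 30 vanilla, 20 grape, 39 butterscotch, 14 coconut, 15 lemon, all 21 cherry, 4 pear — 8 + 8 + 30 + 20 + 39 + 14 + 15 + 21 + 4 = 159 jellybeans.
One more jellybean must push some flavor to its target, so 159 + 1 = 160.

160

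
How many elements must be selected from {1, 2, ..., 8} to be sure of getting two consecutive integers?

Partition {1, …, 8} into 4 pairs: {1,2}, {3,4}, …, {7,8}.
Choosing 4 integers — say the 4 even numbers 2, 4, …, 8 — takes one from each pair and avoids the property.
Choosing 5 forces two into the same pair by pigeonhole, and those are consecutive. So 5.

5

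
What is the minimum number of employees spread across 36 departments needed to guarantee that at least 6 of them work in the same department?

181

There are 36 departments acting as pigeonholes.
With 36 × 5 = 180 employees we could place exactly 5 in each, with no class reaching 6.
One more forces some class to hold 6, so 180 + 1 = 181.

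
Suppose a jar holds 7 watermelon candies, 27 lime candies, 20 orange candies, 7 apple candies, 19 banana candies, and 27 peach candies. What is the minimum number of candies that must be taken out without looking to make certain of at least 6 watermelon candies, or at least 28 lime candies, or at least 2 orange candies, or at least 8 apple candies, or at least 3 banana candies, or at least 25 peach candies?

The worst case stops just short of every target: 5 watermelon, 27 lime, 1 orange, 7 apple, 2 banana, 24 peach — 5 + 27 + 1 + 7 + 2 + 24 = 66 candies.
One more candy must push some flavor to its target, so 66 + 1 = 67.

67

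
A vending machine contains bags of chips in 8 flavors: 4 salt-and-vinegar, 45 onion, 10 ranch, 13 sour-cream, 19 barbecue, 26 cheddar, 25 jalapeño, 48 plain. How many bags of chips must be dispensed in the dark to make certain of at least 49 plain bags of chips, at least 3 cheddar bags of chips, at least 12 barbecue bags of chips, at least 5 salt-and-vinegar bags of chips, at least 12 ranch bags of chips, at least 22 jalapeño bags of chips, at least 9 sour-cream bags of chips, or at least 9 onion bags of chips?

113

The worst case stops just short of every target: 4 salt-and-vinegar, 8 onion, all 10 ranch, 8 sour-cream, 11 barbecue, 2 cheddar, 21 jalapeño, 48 plain — 4 + 8 + 10 + 8 + 11 + 2 + 21 + 48 = 112 bags of chips.
One more bag of chips must push some flavor to its target, so 112 + 1 = 113.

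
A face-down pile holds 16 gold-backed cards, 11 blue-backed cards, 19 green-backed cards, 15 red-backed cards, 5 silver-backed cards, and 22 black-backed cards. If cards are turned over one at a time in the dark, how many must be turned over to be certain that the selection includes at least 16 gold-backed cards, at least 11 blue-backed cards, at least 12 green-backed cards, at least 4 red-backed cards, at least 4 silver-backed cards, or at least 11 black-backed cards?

53

The worst case stops just short of every target: 15 gold-backed, 10 blue-backed, 11 green-backed, 3 red-backed, 3 silver-backed, 10 black-backed — 15 + 10 + 11 + 3 + 3 + 10 = 52 cards.
One more card must push some back color to its target, so 52 + 1 = 53.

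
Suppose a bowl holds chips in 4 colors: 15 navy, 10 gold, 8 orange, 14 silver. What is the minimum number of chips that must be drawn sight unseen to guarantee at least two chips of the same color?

5

The worst case takes 1 chip of each color without reaching 2 of any: 4 × 1 = 4.
The next chip must bring some color to 2, so 4 + 1 = 5.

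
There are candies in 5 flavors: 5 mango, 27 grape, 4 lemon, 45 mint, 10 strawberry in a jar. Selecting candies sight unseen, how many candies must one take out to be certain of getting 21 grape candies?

The worst case draws every non-grape candy first: 5 + 4 + 45 + 10 = 64.
The next 21 draws are then forced to be grape, giving 64 + 21 = 85.

85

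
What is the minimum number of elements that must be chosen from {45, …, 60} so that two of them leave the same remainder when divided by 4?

Use the pigeonhole principle on residue classes: group the integers by remainder mod 4; there are 4 residue classes, each nonempty in this range.
Choosing one from each class (4 integers) avoids any shared remainder.
One more choice must repeat a class, so two differ by a multiple of 4. Hence 4 + 1 = 5.

5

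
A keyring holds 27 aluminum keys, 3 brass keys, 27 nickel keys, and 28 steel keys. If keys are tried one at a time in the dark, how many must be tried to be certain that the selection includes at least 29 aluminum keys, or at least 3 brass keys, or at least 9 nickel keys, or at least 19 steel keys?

The worst case stops just short of every target: all 27 aluminum, 2 brass, 8 nickel, 18 steel — 27 + 2 + 8 + 18 = 55 keys.
One more key must push some type to its target, so 55 + 1 = 56.

56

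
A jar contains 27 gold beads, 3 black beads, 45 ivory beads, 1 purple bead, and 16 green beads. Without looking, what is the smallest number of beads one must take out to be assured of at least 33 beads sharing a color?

In the worst case we take at most 32 of each color, but all 27 gold, all 3 black, all 1 purple, and all 16 green (fewer than 32), giving 27 + 3 + 32 + 1 + 16 = 79.
One more bead then forces some color to 33, so 79 + 1 = 80.

80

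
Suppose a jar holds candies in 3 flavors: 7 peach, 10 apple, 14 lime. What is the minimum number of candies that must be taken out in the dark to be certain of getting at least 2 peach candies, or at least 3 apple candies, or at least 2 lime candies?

Each of the 3 flavors has its own threshold; avoid all of them simultaneously.
The worst case stops just short of every target: 1 peach, 2 apple, 1 lime — 1 + 2 + 1 = 4 candies.
One more candy must push some flavor to its target, so 4 + 1 = 5.

5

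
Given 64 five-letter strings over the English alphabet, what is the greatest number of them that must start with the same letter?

3

The 64 five-letter strings over the English alphabet fall into 26 possible first letters.
If each of the 26 possible first letters held at most 2, the total would be at most 26 × 2 = 52 < 64, a contradiction.
So at least one holds ⌈64/26⌉ = 3.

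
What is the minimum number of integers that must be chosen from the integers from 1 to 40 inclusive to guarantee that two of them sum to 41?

Partition {1, …, 40} into 20 pairs: {1,40}, {2,39}, …, {20,21}.
Choosing 20 integers — say the integers 1 through 20 — takes one from each pair and avoids the property.
Choosing 21 forces two into the same pair by pigeonhole, and those sum to 41. So 21.

21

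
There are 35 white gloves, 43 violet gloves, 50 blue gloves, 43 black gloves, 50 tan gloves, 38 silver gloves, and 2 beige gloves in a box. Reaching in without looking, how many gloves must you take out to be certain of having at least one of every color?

The hardest color to obtain is beige: we could draw every other glove first — 261 − 2 = 259 gloves — without a single beige one.
The next draw must be beige, so 259 + 1 = 260.

260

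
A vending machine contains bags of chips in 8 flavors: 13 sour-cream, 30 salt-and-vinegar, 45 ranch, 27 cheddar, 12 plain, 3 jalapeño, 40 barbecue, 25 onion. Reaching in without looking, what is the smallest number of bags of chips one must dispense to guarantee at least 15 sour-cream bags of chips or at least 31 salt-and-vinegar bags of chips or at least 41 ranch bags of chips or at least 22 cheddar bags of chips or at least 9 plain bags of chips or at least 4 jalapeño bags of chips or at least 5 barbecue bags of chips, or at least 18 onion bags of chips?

137

The worst case stops just short of every target: all 13 sour-cream, 30 salt-and-vinegar, 40 ranch, 21 cheddar, 8 plain, 3 jalapeño, 4 barbecue, 17 onion — 13 + 30 + 40 + 21 + 8 + 3 + 4 + 17 = 136 bags of chips.
One more bag of chips must push some flavor to its target, so 136 + 1 = 137.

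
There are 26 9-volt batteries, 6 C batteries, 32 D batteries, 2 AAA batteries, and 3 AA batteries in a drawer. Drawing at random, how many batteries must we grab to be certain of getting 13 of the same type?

36

In the worst case we take at most 12 of each type, but all 6 C, all 2 AAA, and all 3 AA (fewer than 12), giving 12 + 6 + 12 + 2 + 3 = 35.
One more battery then forces some type to 13, so 35 + 1 = 36.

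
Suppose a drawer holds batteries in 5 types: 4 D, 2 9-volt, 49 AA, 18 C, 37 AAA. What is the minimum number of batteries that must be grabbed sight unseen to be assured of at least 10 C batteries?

The worst case draws every non-C battery first: 4 + 2 + 49 + 37 = 92.
The next 10 draws are then forced to be C, giving 92 + 10 = 102.

102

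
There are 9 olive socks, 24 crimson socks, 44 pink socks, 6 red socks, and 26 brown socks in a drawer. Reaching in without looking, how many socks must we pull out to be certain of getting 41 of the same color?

106

In the worst case we take at most 40 of each color, but all 9 olive, all 24 crimson, all 6 red, and all 26 brown (fewer than 40), giving 9 + 24 + 40 + 6 + 26 = 105.
One more sock then forces some color to 41, so 105 + 1 = 106.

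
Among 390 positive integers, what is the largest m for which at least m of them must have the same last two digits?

There are 100 possible two-digit endings, which serve as the pigeonholes.
If each of the 100 possible two-digit endings held at most 3, the total would be at most 100 × 3 = 300 < 390, a contradiction.
So at least one holds ⌈390/100⌉ = 4.

4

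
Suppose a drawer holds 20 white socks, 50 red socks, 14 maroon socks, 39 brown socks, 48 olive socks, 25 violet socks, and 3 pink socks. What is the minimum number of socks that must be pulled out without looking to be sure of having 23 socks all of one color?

In the worst case we take at most 22 of each color, but all 20 white, all 14 maroon, and all 3 pink (fewer than 22), giving 20 + 22 + 14 + 22 + 22 + 22 + 3 = 125.
One more sock then forces some color to 23, so 125 + 1 = 126.

126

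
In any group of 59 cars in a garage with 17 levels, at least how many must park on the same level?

4

The 59 cars fall into 17 levels.
If each of the 17 levels held at most 3, the total would be at most 17 × 3 = 51 < 59, a contradiction.
So at least one holds ⌈59/17⌉ = 4.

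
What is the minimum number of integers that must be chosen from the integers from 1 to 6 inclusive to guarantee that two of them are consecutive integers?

4

Partition {1, …, 6} into 3 pairs: {1,2}, {3,4}, …, {5,6}.
Choosing 3 integers — say the 3 even numbers 2, 4, …, 6 — takes one from each pair and avoids the property.
Choosing 4 forces two into the same pair by pigeonhole, and those are consecutive. So 4.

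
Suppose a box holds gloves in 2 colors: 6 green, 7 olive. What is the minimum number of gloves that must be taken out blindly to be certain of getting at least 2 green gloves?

The worst case draws every non-green glove first: 7.
The next 2 draws are then forced to be green, giving 7 + 2 = 9.

9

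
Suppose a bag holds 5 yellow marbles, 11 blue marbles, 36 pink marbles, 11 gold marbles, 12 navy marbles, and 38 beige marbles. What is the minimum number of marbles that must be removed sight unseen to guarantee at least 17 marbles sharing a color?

72

In the worst case we take at most 16 of each color, but all 5 yellow, all 11 blue, all 11 gold, and all 12 navy (fewer than 16), giving 5 + 11 + 16 + 11 + 12 + 16 = 71.
One more marble then forces some color to 17, so 71 + 1 = 72.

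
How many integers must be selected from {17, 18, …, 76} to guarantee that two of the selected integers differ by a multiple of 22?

Group the integers by remainder mod 22; there are 22 residue classes, each nonempty in this range.
Choosing one from each class (22 integers) avoids any shared remainder.
One more choice must repeat a class, so two differ by a multiple of 22. Hence 22 + 1 = 23.

23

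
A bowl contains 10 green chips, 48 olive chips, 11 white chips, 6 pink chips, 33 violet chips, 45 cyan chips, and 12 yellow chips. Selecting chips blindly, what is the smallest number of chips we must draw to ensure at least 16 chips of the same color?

85

Treat the 7 colors as pigeonholes.
In the worst case we take at most 15 of each color, but all 10 green, all 11 white, all 6 pink, and all 12 yellow (fewer than 15), giving 10 + 15 + 11 + 6 + 15 + 15 + 12 = 84.
One more chip then forces some color to 16, so 84 + 1 = 85.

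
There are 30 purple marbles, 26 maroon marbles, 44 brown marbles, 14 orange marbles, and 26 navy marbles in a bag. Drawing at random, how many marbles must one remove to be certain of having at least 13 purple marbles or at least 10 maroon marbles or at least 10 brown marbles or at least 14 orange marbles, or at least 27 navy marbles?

70

Each of the 5 colors has its own threshold; avoid all of them simultaneously.
The worst case stops just short of every target: 12 purple, 9 maroon, 9 brown, 13 orange, 26 navy — 12 + 9 + 9 + 13 + 26 = 69 marbles.
One more marble must push some color to its target, so 69 + 1 = 70.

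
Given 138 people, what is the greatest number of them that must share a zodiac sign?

If each of the 12 zodiac signs held at most 11, the total would be at most 12 × 11 = 132 < 138, a contradiction.
So at least one holds ⌈138/12⌉ = 12.

12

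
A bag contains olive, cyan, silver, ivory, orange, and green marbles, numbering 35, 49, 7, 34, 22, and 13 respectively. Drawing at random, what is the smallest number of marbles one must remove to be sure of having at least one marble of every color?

154

The hardest color to obtain is silver: we could draw every other marble first — 160 − 7 = 153 marbles — without a single silver one.
The next draw must be silver, so 153 + 1 = 154.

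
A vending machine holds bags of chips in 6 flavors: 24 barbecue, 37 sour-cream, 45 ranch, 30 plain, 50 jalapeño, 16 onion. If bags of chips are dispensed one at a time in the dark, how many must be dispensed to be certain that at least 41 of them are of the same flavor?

Treat the 6 flavors as pigeonholes.
In the worst case we take at most 40 of each flavor, but all 24 barbecue, all 37 sour-cream, all 30 plain, and all 16 onion (fewer than 40), giving 24 + 37 + 40 + 30 + 40 + 16 = 187.
One more bag of chips then forces some flavor to 41, so 187 + 1 = 188.

188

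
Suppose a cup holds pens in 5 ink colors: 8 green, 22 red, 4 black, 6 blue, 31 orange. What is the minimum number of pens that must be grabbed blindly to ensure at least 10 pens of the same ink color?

37

In the worst case we take at most 9 of each ink color, but all 8 green, all 4 black, and all 6 blue (fewer than 9), giving 8 + 9 + 4 + 6 + 9 = 36.
One more pen then forces some ink color to 10, so 36 + 1 = 37.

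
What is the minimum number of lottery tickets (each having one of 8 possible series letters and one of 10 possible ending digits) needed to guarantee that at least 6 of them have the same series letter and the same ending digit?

There are 8 × 10 = 80 (series letter, ending digit) combinations acting as pigeonholes.
With 80 × 5 = 400 lottery tickets we could place exactly 5 in each, with no (series letter, ending digit) pair reaching 6.
One more forces some (series letter, ending digit) pair to hold 6, so 400 + 1 = 401.

401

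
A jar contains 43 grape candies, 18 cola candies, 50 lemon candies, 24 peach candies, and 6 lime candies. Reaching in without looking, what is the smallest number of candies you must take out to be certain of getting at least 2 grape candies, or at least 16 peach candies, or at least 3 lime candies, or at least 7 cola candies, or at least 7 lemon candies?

The worst case stops just short of every target: 1 grape, 6 cola, 6 lemon, 15 peach, 2 lime — 1 + 6 + 6 + 15 + 2 = 30 candies.
One more candy must push some flavor to its target, so 30 + 1 = 31.

31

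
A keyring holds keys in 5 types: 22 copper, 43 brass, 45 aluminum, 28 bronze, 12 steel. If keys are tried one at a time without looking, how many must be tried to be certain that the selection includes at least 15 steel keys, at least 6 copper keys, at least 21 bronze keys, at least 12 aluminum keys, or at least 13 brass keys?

61

The worst case stops just short of every target: 5 copper, 12 brass, 11 aluminum, 20 bronze, all 12 steel — 5 + 12 + 11 + 20 + 12 = 60 keys.
One more key must push some type to its target, so 60 + 1 = 61.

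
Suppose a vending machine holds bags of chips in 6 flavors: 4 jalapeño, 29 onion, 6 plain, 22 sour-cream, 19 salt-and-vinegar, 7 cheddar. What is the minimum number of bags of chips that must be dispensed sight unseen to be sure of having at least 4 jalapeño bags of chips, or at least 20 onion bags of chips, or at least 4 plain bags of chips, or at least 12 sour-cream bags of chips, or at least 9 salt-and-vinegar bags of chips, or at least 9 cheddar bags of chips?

The worst case stops just short of every target: 3 jalapeño, 19 onion, 3 plain, 11 sour-cream, 8 salt-and-vinegar, all 7 cheddar — 3 + 19 + 3 + 11 + 8 + 7 = 51 bags of chips.
One more bag of chips must push some flavor to its target, so 51 + 1 = 52.

52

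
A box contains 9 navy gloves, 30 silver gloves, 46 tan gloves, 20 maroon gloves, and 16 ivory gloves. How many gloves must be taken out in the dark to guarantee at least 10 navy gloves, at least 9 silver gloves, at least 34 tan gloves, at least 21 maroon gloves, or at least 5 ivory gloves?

75

The worst case stops just short of every target: 9 navy, 8 silver, 33 tan, 20 maroon, 4 ivory — 9 + 8 + 33 + 20 + 4 = 74 gloves.
One more glove must push some color to its target, so 74 + 1 = 75.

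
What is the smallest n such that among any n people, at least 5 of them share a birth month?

There are 12 months of the year acting as pigeonholes.
With 12 × 4 = 48 people we could place exactly 4 in each, with no class reaching 5.
One more forces some class to hold 5, so 48 + 1 = 49.

49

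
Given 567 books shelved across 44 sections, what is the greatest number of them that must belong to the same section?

13

The 567 books fall into 44 sections.
If each of the 44 sections held at most 12, the total would be at most 44 × 12 = 528 < 567, a contradiction.
So at least one holds ⌈567/44⌉ = 13.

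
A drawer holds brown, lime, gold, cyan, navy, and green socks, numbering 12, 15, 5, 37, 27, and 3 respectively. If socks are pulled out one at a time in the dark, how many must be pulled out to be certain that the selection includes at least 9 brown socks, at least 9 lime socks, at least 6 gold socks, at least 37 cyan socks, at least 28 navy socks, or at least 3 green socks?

The worst case stops just short of every target: 8 brown, 8 lime, 5 gold, 36 cyan, 27 navy, 2 green — 8 + 8 + 5 + 36 + 27 + 2 = 86 socks.
One more sock must push some color to its target, so 86 + 1 = 87.

87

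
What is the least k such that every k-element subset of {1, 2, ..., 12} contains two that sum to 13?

Partition {1, …, 12} into 6 pairs: {1,12}, {2,11}, …, {6,7}.
Choosing 6 integers — say the integers 1 through 6 — takes one from each pair and avoids the property.
Choosing 7 forces two into the same pair by pigeonhole, and those sum to 13. So 7.

7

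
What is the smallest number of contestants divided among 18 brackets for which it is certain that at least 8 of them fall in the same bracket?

There are 18 brackets acting as pigeonholes.
With 18 × 7 = 126 contestants we could place exactly 7 in each, with no class reaching 8.
One more forces some class to hold 8, so 126 + 1 = 127.

127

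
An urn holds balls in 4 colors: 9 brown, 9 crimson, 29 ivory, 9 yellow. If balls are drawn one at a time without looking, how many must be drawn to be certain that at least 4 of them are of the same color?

Treat the 4 colors as pigeonholes.
The worst case takes 3 balls of each color without reaching 4 of any: 4 × 3 = 12.
The next ball must bring some color to 4, so 12 + 1 = 13.

13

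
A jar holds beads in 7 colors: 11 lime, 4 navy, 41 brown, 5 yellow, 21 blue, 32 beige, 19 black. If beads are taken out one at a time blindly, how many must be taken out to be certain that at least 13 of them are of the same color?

Treat the 7 colors as pigeonholes.
In the worst case we take at most 12 of each color, but all 11 lime, all 4 navy, and all 5 yellow (fewer than 12), giving 11 + 4 + 12 + 5 + 12 + 12 + 12 = 68.
One more bead then forces some color to 13, so 68 + 1 = 69.

69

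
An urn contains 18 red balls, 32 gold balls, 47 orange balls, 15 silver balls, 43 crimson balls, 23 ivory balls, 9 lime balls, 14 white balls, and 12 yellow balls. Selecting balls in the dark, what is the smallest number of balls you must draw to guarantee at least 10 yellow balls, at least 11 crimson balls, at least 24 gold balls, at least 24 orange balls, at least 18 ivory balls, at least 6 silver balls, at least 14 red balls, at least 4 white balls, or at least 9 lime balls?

112

Each of the 9 colors has its own threshold; avoid all of them simultaneously.
The worst case stops just short of every target: 13 red, 23 gold, 23 orange, 5 silver, 10 crimson, 17 ivory, 8 lime, 3 white, 9 yellow — 13 + 23 + 23 + 5 + 10 + 17 + 8 + 3 + 9 = 111 balls.
One more ball must push some color to its target, so 111 + 1 = 112.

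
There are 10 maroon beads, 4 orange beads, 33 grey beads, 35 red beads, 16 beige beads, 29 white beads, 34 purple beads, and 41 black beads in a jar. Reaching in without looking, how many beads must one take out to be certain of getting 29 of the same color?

In the worst case we take at most 28 of each color, but all 10 maroon, all 4 orange, and all 16 beige (fewer than 28), giving 10 + 4 + 28 + 28 + 16 + 28 + 28 + 28 = 170.
One more bead then forces some color to 29, so 170 + 1 = 171.

171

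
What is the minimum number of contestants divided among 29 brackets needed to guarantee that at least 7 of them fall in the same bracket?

175

There are 29 brackets acting as pigeonholes.
With 29 × 6 = 174 contestants we could place exactly 6 in each, with no class reaching 7.
One more forces some class to hold 7, so 174 + 1 = 175.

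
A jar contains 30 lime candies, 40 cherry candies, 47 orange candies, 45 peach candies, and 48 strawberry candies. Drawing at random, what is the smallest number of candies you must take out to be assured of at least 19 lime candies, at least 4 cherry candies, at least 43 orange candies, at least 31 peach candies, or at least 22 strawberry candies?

The worst case stops just short of every target: 18 lime, 3 cherry, 42 orange, 30 peach, 21 strawberry — 18 + 3 + 42 + 30 + 21 = 114 candies.
One more candy must push some flavor to its target, so 114 + 1 = 115.

115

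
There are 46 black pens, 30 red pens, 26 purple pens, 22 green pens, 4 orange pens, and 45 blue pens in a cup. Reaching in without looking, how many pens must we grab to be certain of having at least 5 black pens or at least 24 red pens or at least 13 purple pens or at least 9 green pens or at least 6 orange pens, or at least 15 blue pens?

The worst case stops just short of every target: 4 black, 23 red, 12 purple, 8 green, all 4 orange, 14 blue — 4 + 23 + 12 + 8 + 4 + 14 = 65 pens.
One more pen must push some ink color to its target, so 65 + 1 = 66.

66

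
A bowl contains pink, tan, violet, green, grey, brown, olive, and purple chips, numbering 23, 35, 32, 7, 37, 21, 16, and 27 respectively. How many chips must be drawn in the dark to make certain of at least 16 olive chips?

198

To avoid olive chips as long as possible, exhaust the other 7 colors first.
The worst case draws every non-olive chip first: 23 + 35 + 32 + 7 + 37 + 21 + 27 = 182.
The next 16 draws are then forced to be olive, giving 182 + 16 = 198.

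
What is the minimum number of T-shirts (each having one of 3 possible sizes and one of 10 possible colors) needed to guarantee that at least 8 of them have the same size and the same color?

211

There are 3 × 10 = 30 (size, color) combinations acting as pigeonholes.
With 30 × 7 = 210 T-shirts we could place exactly 7 in each, with no (size, color) pair reaching 8.
One more forces some (size, color) pair to hold 8, so 210 + 1 = 211.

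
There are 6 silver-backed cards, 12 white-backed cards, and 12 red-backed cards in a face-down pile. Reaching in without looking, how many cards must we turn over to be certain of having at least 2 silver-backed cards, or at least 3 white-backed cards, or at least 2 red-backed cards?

5

The worst case stops just short of every target: 1 silver-backed, 2 white-backed, 1 red-backed — 1 + 2 + 1 = 4 cards.
One more card must push some back color to its target, so 4 + 1 = 5.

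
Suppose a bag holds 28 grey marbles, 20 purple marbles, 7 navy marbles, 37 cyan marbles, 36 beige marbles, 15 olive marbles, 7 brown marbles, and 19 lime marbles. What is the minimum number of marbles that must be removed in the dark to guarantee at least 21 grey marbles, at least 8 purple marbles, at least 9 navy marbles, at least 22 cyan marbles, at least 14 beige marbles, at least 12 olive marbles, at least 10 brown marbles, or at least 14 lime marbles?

100

The worst case stops just short of every target: 20 grey, 7 purple, all 7 navy, 21 cyan, 13 beige, 11 olive, all 7 brown, 13 lime — 20 + 7 + 7 + 21 + 13 + 11 + 7 + 13 = 99 marbles.
One more marble must push some color to its target, so 99 + 1 = 100.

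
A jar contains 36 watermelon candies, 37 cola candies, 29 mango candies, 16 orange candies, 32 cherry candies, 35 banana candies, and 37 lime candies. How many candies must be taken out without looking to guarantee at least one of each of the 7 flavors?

The hardest flavor to obtain is orange: we could draw every other candy first — 222 − 16 = 206 candies — without a single orange one.
The next draw must be orange, so 206 + 1 = 207.

207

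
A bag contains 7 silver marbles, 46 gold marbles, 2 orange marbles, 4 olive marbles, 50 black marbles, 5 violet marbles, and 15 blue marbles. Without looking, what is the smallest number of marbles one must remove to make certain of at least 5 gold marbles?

88

The worst case draws every non-gold marble first: 7 + 2 + 4 + 50 + 5 + 15 = 83.
The next 5 draws are then forced to be gold, giving 83 + 5 = 88.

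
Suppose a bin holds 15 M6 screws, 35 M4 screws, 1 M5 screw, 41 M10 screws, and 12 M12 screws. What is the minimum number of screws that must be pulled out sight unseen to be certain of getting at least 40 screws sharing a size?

103

Treat the 5 sizes as pigeonholes.
In the worst case we take at most 39 of each size, but all 15 M6, all 35 M4, all 1 M5, and all 12 M12 (fewer than 39), giving 15 + 35 + 1 + 39 + 12 = 102.
One more screw then forces some size to 40, so 102 + 1 = 103.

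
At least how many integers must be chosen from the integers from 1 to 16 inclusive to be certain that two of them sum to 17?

9

Partition {1, …, 16} into 8 pairs: {1,16}, {2,15}, …, {8,9}.
Choosing 8 integers — say the integers 1 through 8 — takes one from each pair and avoids the property.
Choosing 9 forces two into the same pair by pigeonhole, and those sum to 17. So 9.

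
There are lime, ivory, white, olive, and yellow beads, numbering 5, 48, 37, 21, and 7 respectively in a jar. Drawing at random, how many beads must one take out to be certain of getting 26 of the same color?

84

Treat the 5 colors as pigeonholes.
In the worst case we take at most 25 of each color, but all 5 lime, all 21 olive, and all 7 yellow (fewer than 25), giving 5 + 25 + 25 + 21 + 7 = 83.
One more bead then forces some color to 26, so 83 + 1 = 84.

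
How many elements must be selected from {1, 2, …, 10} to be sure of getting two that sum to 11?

6

Partition {1, …, 10} into 5 pairs: {1,10}, {2,9}, …, {5,6}.
Choosing 5 integers — say the integers 1 through 5 — takes one from each pair and avoids the property.
Choosing 6 forces two into the same pair by pigeonhole, and those sum to 11. So 6.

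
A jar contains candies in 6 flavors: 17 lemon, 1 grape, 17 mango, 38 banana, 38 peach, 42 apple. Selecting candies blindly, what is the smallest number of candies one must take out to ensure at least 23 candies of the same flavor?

102

Treat the 6 flavors as pigeonholes.
In the worst case we take at most 22 of each flavor, but all 17 lemon, all 1 grape, and all 17 mango (fewer than 22), giving 17 + 1 + 17 + 22 + 22 + 22 = 101.
One more candy then forces some flavor to 23, so 101 + 1 = 102.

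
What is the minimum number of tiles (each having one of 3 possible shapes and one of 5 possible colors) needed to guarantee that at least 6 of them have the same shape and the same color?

There are 3 × 5 = 15 (shape, color) combinations acting as pigeonholes.
With 15 × 5 = 75 tiles we could place exactly 5 in each, with no (shape, color) pair reaching 6.
One more forces some (shape, color) pair to hold 6, so 75 + 1 = 76.

76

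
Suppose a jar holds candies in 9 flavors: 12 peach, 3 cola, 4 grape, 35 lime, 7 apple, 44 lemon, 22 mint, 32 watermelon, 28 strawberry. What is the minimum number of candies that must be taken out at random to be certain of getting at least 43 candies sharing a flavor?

186

In the worst case we take at most 42 of each flavor, but all 12 peach, all 3 cola, all 4 grape, all 35 lime, all 7 apple, all 22 mint, all 32 watermelon, and all 28 strawberry (fewer than 42), giving 12 + 3 + 4 + 35 + 7 + 42 + 22 + 32 + 28 = 185.
One more candy then forces some flavor to 43, so 185 + 1 = 186.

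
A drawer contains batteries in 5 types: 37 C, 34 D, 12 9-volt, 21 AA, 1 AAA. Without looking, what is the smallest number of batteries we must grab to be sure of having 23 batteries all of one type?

Treat the 5 types as pigeonholes.
In the worst case we take at most 22 of each type, but all 12 9-volt, all 21 AA, and all 1 AAA (fewer than 22), giving 22 + 22 + 12 + 21 + 1 = 78.
One more battery then forces some type to 23, so 78 + 1 = 79.

79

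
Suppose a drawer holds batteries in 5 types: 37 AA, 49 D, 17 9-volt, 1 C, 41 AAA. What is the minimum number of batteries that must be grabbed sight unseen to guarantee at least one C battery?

The worst case draws every non-C battery first: 37 + 49 + 17 + 41 = 144.
The next draw is then forced to be C, giving 144 + 1 = 145.

145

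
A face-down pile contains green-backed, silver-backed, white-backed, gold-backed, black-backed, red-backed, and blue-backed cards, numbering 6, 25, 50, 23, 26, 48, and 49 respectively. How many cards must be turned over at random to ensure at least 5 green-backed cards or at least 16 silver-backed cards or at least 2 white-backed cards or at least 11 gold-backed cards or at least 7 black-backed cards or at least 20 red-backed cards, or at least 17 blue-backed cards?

72

The worst case stops just short of every target: 4 green-backed, 15 silver-backed, 1 white-backed, 10 gold-backed, 6 black-backed, 19 red-backed, 16 blue-backed — 4 + 15 + 1 + 10 + 6 + 19 + 16 = 71 cards.
One more card must push some back color to its target, so 71 + 1 = 72.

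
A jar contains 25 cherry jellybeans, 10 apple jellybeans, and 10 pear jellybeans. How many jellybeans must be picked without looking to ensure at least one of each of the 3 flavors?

The hardest flavor to obtain is apple: we could draw every other jellybean first — 45 − 10 = 35 jellybeans — without a single apple one.
The next draw must be apple, so 35 + 1 = 36.

36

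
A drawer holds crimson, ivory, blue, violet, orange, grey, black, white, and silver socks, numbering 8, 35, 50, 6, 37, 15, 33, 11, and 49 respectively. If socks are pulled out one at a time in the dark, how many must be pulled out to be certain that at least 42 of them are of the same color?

Treat the 9 colors as pigeonholes.
In the worst case we take at most 41 of each color, but all 8 crimson, all 35 ivory, all 6 violet, all 37 orange, all 15 grey, all 33 black, and all 11 white (fewer than 41), giving 8 + 35 + 41 + 6 + 37 + 15 + 33 + 11 + 41 = 227.
One more sock then forces some color to 42, so 227 + 1 = 228.

228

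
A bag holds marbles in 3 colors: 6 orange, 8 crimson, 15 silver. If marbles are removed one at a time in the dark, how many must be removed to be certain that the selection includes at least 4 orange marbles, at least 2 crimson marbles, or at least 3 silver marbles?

7

The worst case stops just short of every target: 3 orange, 1 crimson, 2 silver — 3 + 1 + 2 = 6 marbles.
One more marble must push some color to its target, so 6 + 1 = 7.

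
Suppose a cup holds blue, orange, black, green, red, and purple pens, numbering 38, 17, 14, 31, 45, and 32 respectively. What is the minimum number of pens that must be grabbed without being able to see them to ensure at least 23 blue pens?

The worst case draws every non-blue pen first: 17 + 14 + 31 + 45 + 32 = 139.
The next 23 draws are then forced to be blue, giving 139 + 23 = 162.

162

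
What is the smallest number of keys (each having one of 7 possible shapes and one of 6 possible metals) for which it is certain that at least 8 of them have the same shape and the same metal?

There are 7 × 6 = 42 (shape, metal) combinations acting as pigeonholes.
With 42 × 7 = 294 keys we could place exactly 7 in each, with no (shape, metal) pair reaching 8.
One more forces some (shape, metal) pair to hold 8, so 294 + 1 = 295.

295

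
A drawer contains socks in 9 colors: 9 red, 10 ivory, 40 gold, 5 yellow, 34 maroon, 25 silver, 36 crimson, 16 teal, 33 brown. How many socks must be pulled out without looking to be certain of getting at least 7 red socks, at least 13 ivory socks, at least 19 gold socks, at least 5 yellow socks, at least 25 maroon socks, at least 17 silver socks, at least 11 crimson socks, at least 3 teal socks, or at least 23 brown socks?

113

The worst case stops just short of every target: 6 red, all 10 ivory, 18 gold, 4 yellow, 24 maroon, 16 silver, 10 crimson, 2 teal, 22 brown — 6 + 10 + 18 + 4 + 24 + 16 + 10 + 2 + 22 = 112 socks.
One more sock must push some color to its target, so 112 + 1 = 113.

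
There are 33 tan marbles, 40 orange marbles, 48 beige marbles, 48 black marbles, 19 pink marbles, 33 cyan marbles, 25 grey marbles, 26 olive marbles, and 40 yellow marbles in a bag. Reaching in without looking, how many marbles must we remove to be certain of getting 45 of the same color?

In the worst case we take at most 44 of each color, but all 33 tan, all 40 orange, all 19 pink, all 33 cyan, all 25 grey, all 26 olive, and all 40 yellow (fewer than 44), giving 33 + 40 + 44 + 44 + 19 + 33 + 25 + 26 + 40 = 304.
One more marble then forces some color to 45, so 304 + 1 = 305.

305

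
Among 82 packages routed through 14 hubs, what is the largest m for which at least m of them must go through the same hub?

6

If each of the 14 hubs held at most 5, the total would be at most 14 × 5 = 70 < 82, a contradiction.
So at least one holds ⌈82/14⌉ = 6.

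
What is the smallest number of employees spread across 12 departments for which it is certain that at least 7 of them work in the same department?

There are 12 departments acting as pigeonholes.
With 12 × 6 = 72 employees we could place exactly 6 in each, with no class reaching 7.
One more forces some class to hold 7, so 72 + 1 = 73.

73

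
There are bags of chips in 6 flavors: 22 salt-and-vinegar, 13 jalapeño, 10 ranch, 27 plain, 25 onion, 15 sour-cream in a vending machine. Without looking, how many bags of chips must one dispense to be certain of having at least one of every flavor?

The hardest flavor to obtain is ranch: we could draw every other bag of chips first — 112 − 10 = 102 bags of chips — without a single ranch one.
The next draw must be ranch, so 102 + 1 = 103.

103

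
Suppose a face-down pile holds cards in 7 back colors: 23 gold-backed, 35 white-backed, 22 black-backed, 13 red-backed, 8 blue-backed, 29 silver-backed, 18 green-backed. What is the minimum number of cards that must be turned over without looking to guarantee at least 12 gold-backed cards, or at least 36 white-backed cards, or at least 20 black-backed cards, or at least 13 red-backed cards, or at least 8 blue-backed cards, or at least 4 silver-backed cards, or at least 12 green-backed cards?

99

Each of the 7 back colors has its own threshold; avoid all of them simultaneously.
The worst case stops just short of every target: 11 gold-backed, 35 white-backed, 19 black-backed, 12 red-backed, 7 blue-backed, 3 silver-backed, 11 green-backed — 11 + 35 + 19 + 12 + 7 + 3 + 11 = 98 cards.
One more card must push some back color to its target, so 98 + 1 = 99.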